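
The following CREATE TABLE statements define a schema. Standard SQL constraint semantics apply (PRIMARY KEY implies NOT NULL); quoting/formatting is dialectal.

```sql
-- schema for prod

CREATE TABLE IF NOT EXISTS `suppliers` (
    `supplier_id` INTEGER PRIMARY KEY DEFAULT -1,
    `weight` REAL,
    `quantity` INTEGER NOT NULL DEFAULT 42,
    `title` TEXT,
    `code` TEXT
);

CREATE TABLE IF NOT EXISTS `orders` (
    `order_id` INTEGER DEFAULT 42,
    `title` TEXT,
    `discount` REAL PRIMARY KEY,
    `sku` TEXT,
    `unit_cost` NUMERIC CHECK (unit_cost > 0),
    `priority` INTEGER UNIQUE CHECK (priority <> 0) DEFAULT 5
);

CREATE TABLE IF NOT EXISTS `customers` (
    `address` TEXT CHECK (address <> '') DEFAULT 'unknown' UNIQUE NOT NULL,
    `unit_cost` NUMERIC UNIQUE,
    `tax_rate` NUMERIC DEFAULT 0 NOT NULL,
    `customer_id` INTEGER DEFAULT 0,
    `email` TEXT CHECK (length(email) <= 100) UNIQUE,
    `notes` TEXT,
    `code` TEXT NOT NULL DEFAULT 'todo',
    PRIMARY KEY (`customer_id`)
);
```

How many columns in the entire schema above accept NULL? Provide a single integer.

11

suppliers: 3 nullable (weight, title, code — PK (supplier_id) and explicit NOT NULL columns excluded).
orders: 5 nullable (order_id, title, sku, unit_cost, priority — PK (discount) and explicit NOT NULL columns excluded).
customers: 3 nullable (unit_cost, email, notes — PK (customer_id) and explicit NOT NULL columns excluded).
Total: 3 + 5 + 3 = 11.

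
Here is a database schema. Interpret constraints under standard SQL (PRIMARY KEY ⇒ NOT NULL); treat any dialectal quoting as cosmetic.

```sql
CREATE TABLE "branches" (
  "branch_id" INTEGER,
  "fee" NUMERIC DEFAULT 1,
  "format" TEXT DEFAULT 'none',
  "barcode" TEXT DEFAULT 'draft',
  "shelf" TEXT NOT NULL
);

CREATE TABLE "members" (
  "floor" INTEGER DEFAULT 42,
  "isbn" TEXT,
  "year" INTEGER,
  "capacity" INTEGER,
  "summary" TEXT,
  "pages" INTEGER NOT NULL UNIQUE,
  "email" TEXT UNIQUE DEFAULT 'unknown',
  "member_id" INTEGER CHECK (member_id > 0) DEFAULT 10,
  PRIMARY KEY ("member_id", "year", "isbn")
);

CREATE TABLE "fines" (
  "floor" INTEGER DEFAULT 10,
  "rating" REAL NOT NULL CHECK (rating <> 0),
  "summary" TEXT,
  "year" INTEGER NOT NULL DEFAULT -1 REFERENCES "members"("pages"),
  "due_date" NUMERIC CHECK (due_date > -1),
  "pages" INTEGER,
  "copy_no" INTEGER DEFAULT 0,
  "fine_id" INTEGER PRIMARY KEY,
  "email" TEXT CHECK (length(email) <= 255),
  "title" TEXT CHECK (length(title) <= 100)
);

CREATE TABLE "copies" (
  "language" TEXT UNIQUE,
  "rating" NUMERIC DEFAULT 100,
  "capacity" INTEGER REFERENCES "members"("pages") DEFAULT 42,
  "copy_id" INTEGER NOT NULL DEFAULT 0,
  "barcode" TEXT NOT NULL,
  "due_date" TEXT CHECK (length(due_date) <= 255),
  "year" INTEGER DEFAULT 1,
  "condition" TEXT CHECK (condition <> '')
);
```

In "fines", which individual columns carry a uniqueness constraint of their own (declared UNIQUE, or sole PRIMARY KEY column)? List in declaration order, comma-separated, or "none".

- floor: no UNIQUE or single-column PK constraint.
- rating: no UNIQUE or single-column PK constraint.
- summary: no UNIQUE or single-column PK constraint.
- year: no UNIQUE or single-column PK constraint.
- due_date: no UNIQUE or single-column PK constraint.
- pages: no UNIQUE or single-column PK constraint.
- copy_no: no UNIQUE or single-column PK constraint.
- fine_id: single-column PRIMARY KEY → unique.
- email: no UNIQUE or single-column PK constraint.
- title: no UNIQUE or single-column PK constraint.

fine_id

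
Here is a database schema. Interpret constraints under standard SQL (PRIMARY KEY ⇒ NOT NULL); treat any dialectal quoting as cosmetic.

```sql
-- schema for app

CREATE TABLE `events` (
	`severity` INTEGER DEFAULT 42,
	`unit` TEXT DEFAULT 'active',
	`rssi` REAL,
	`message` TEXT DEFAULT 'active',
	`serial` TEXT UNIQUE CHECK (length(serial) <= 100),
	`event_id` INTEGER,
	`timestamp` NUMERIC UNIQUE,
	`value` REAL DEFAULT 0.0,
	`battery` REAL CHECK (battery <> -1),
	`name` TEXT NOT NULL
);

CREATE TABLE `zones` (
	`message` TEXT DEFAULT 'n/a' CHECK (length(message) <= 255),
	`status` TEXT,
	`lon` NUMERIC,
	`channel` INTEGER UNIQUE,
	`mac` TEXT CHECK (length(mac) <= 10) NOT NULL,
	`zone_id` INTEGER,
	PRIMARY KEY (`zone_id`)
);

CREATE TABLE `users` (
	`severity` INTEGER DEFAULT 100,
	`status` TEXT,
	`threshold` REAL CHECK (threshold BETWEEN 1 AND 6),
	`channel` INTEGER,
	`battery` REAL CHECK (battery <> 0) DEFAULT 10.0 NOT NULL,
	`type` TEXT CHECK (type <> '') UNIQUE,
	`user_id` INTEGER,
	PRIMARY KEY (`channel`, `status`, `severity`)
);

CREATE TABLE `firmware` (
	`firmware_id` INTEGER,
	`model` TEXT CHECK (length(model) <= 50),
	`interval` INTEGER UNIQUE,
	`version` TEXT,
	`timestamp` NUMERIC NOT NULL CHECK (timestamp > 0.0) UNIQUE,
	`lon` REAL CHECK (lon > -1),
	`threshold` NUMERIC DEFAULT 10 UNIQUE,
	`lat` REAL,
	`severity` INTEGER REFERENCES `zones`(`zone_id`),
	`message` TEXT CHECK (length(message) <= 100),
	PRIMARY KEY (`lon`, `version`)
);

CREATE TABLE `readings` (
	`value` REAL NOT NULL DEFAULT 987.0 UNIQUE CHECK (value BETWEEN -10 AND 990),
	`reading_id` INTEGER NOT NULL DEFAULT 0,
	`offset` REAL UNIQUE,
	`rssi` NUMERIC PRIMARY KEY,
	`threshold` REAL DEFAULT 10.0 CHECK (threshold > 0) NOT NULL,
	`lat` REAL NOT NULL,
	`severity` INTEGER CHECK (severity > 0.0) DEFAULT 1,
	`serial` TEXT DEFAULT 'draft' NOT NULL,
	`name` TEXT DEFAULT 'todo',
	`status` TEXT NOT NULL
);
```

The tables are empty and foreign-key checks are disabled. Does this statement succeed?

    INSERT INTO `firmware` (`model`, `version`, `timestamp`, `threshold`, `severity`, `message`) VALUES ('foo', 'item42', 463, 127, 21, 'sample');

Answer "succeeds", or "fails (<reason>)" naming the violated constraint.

fails (NOT NULL on lon)

lon is omitted from the column list and has no DEFAULT, so it would receive NULL.
But lon is part of the PRIMARY KEY (implied NOT NULL).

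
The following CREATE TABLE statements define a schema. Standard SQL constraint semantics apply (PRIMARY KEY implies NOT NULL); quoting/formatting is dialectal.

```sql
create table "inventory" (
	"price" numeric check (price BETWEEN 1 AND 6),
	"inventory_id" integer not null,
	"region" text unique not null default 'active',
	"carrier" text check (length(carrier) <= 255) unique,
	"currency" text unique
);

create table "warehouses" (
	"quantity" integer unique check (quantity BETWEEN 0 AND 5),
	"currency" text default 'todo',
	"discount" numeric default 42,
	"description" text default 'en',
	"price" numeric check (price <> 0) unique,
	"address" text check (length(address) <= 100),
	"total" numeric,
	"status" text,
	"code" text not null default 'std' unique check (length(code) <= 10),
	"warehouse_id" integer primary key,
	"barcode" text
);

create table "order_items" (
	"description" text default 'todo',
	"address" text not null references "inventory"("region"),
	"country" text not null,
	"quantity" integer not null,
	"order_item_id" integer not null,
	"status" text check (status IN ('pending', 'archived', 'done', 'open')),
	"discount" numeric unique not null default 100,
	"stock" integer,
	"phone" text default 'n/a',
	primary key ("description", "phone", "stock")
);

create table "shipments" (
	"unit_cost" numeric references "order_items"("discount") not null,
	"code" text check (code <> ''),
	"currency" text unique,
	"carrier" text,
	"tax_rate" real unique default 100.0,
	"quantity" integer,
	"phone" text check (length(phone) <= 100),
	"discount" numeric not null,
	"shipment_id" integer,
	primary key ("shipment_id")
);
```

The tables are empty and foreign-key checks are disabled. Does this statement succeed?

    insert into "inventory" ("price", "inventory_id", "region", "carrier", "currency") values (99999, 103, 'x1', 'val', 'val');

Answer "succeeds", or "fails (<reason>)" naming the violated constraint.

The value 99999 for price violates CHECK (price BETWEEN 1 AND 6).

fails (CHECK on price)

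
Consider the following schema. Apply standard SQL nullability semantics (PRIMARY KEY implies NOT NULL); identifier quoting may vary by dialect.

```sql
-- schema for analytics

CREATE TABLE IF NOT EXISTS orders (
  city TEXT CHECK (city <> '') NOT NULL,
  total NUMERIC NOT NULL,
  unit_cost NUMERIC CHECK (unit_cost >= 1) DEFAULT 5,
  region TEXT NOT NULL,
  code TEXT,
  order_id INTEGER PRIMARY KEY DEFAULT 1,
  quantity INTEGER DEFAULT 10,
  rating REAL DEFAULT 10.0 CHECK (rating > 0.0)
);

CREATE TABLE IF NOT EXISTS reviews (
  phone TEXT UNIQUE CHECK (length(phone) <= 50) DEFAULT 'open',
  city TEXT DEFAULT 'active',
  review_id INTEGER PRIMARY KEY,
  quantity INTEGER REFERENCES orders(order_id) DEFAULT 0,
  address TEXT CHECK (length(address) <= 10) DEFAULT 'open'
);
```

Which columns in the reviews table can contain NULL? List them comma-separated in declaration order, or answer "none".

phone, city, quantity, address

- phone: CHECK does not forbid NULL (a CHECK constraint passes when its expression is NULL) → nullable.
- city: DEFAULT only fills an omitted column; an explicit NULL is still allowed → nullable.
- review_id: part of the PRIMARY KEY, which implies NOT NULL → not nullable.
- quantity: a foreign key column may be NULL unless separately constrained → nullable.
- address: CHECK does not forbid NULL (a CHECK constraint passes when its expression is NULL) → nullable.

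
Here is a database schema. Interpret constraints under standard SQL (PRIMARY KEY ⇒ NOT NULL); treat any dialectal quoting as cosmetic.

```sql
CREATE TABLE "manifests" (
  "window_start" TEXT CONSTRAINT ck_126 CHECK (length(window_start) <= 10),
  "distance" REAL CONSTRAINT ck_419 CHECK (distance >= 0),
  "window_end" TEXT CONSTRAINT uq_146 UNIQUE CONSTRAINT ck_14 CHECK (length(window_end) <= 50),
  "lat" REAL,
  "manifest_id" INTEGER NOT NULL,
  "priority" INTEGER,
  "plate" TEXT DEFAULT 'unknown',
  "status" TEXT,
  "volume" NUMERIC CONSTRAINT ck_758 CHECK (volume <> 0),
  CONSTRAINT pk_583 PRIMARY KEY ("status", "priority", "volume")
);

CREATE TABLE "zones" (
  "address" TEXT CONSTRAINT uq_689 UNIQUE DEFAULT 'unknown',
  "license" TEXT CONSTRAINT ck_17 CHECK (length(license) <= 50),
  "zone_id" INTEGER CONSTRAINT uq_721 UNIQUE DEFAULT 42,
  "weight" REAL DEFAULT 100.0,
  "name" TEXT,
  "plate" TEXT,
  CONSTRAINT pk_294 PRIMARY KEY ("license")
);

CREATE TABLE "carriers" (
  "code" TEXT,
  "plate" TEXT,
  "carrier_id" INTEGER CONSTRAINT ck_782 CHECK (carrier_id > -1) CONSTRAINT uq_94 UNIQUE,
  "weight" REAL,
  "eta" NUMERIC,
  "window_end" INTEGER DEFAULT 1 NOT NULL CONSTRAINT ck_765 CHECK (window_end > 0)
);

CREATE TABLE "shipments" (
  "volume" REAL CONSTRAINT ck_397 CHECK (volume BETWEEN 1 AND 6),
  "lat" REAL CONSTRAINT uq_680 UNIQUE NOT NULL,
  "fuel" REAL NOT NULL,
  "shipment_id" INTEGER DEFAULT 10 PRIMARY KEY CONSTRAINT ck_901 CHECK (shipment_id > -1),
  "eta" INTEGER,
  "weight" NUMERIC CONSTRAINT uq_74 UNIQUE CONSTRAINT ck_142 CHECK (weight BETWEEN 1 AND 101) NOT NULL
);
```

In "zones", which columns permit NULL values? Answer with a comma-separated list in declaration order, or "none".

address, zone_id, weight, name, plate

- address: UNIQUE does not imply NOT NULL → nullable.
- license: part of the PRIMARY KEY, which implies NOT NULL → not nullable.
- zone_id: UNIQUE does not imply NOT NULL → nullable.
- weight: DEFAULT only fills an omitted column; an explicit NULL is still allowed → nullable.
- name: no NOT NULL constraint applies → nullable.
- plate: no NOT NULL constraint applies → nullable.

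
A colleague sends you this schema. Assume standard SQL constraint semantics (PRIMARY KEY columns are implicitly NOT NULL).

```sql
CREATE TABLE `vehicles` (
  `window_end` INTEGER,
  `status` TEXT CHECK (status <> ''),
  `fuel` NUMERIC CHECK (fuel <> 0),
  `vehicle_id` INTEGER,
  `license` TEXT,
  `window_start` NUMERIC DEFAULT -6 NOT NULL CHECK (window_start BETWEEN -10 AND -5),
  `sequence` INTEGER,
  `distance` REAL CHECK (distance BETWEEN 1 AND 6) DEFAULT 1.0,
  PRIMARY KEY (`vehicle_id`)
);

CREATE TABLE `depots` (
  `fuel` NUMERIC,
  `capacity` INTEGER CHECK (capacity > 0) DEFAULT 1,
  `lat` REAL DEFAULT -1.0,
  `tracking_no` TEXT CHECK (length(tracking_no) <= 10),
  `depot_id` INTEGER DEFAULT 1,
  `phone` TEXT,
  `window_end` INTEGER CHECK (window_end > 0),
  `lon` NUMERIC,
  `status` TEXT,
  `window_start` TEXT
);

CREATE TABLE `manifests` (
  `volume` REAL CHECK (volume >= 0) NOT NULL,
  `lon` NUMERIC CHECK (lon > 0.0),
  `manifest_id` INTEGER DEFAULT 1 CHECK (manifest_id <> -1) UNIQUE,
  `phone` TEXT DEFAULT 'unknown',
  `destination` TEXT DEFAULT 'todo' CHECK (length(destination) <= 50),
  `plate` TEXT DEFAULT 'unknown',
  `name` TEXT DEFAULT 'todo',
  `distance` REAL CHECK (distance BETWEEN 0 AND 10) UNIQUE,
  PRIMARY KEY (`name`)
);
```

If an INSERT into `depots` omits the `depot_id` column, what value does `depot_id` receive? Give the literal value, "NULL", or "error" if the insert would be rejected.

1

depot_id has an explicit DEFAULT 1.
When the column is omitted from an INSERT, that default is used.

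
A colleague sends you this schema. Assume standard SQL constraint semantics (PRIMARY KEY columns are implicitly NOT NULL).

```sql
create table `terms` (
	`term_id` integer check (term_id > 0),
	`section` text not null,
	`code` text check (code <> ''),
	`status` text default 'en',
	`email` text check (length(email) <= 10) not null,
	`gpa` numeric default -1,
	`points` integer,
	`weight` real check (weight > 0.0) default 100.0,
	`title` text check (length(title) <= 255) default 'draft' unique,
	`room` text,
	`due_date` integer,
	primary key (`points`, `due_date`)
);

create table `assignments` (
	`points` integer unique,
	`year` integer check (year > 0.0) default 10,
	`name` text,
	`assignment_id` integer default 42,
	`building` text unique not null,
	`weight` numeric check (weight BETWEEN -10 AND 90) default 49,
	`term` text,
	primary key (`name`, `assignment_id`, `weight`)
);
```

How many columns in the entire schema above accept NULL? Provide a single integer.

terms: 7 nullable (term_id, code, status, gpa, weight, title, room — PK (points, due_date) and explicit NOT NULL columns excluded).
assignments: 3 nullable (points, year, term — PK (name, assignment_id, weight) and explicit NOT NULL columns excluded).
Total: 7 + 3 = 10.

10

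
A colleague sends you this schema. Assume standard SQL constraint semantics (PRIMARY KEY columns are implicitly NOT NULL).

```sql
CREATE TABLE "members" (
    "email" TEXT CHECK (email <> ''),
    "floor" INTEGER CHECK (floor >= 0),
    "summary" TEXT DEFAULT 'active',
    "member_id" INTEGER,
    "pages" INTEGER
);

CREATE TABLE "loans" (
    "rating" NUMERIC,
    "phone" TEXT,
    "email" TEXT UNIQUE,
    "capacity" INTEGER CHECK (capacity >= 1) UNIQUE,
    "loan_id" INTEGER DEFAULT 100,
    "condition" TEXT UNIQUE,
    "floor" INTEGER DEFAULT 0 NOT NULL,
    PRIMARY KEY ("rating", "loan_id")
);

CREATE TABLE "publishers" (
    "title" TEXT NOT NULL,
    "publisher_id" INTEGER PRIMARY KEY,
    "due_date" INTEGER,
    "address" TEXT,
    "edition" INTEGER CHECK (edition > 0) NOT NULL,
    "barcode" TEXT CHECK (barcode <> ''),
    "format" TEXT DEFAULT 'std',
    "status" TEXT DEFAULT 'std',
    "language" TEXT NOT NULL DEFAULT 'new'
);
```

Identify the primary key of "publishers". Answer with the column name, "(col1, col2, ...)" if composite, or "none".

publisher_id is declared PRIMARY KEY inline on the column.

publisher_id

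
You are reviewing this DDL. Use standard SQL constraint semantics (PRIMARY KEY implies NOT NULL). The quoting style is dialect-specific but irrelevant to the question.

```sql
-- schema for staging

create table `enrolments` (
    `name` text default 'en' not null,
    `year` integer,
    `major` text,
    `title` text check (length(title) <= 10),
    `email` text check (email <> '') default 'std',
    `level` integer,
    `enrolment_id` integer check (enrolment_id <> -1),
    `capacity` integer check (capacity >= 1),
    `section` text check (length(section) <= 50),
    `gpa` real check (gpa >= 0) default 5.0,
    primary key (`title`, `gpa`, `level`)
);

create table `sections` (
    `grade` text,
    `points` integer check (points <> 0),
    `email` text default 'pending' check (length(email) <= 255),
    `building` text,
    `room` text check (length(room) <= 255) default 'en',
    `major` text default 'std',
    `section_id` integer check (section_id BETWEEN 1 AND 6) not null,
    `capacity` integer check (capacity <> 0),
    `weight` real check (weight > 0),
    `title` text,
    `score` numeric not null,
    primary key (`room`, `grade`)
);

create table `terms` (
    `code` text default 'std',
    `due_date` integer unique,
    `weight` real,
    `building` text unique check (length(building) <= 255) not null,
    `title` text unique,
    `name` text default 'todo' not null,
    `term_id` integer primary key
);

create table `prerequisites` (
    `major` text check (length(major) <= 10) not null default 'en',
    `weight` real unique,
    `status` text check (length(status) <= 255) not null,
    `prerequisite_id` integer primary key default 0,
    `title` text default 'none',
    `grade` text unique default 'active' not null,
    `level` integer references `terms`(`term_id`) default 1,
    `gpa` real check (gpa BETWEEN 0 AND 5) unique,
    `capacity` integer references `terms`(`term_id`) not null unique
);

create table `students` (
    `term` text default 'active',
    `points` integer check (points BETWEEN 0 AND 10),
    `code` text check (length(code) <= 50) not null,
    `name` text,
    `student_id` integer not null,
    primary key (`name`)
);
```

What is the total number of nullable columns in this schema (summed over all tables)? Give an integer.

23

enrolments: 6 nullable (year, major, email, enrolment_id, capacity, section — PK (title, gpa, level) and explicit NOT NULL columns excluded).
sections: 7 nullable (points, email, building, major, capacity, weight, title — PK (room, grade) and explicit NOT NULL columns excluded).
terms: 4 nullable (code, due_date, weight, title — PK (term_id) and explicit NOT NULL columns excluded).
prerequisites: 4 nullable (weight, title, level, gpa — PK (prerequisite_id) and explicit NOT NULL columns excluded).
students: 2 nullable (term, points — PK (name) and explicit NOT NULL columns excluded).
Total: 6 + 7 + 4 + 4 + 2 = 23.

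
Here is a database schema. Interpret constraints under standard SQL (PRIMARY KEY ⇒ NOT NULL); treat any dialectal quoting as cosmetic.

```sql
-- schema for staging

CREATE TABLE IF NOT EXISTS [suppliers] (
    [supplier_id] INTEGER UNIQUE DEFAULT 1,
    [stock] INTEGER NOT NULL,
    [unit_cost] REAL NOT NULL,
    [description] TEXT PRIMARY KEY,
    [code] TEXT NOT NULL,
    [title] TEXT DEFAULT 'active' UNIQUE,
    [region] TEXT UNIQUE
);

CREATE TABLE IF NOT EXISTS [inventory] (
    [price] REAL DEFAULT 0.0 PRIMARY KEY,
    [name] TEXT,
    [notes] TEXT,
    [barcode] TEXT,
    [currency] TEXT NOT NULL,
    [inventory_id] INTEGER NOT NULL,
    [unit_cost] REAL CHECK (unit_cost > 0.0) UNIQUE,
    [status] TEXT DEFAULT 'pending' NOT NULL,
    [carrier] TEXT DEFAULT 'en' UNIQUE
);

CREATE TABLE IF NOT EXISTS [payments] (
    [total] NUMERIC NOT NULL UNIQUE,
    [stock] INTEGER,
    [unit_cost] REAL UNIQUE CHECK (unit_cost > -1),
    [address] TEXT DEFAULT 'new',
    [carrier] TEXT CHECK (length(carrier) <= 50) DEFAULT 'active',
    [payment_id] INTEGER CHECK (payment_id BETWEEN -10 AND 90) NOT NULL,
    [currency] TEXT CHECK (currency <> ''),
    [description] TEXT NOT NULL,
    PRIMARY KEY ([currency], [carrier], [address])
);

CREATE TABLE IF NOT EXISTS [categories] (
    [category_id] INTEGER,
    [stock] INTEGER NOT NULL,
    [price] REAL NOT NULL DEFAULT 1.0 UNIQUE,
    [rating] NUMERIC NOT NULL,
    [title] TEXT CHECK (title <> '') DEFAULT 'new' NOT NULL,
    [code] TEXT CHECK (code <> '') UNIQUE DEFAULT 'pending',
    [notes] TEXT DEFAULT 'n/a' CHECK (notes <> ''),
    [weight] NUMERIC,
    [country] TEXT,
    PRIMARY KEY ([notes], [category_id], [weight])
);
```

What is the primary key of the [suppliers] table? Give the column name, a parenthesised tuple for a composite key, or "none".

description

description is declared PRIMARY KEY inline on the column.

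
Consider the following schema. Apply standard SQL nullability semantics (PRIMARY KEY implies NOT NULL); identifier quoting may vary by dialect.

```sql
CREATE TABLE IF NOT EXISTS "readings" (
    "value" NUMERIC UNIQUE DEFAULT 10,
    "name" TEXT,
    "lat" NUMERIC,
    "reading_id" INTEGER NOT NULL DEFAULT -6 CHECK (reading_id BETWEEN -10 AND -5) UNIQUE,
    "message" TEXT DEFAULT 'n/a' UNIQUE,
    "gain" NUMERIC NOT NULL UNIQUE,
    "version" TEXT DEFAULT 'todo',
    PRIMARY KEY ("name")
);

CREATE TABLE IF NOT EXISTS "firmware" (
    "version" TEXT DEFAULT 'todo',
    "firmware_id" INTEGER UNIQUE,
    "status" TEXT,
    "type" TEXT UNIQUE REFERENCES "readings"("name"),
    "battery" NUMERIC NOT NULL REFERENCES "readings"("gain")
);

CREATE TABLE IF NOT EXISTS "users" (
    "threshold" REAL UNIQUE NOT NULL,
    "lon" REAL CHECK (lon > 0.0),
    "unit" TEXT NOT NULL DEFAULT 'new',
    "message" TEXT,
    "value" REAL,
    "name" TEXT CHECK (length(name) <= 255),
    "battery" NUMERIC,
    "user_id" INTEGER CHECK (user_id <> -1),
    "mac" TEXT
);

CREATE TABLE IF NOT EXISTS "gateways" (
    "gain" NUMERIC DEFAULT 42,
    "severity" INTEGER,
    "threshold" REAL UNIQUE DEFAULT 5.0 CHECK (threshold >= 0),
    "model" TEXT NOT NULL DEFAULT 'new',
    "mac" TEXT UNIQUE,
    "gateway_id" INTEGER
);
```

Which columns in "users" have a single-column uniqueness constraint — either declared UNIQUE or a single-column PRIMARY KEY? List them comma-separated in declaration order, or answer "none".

- threshold: declared UNIQUE → unique.
- lon: no UNIQUE or single-column PK constraint.
- unit: no UNIQUE or single-column PK constraint.
- message: no UNIQUE or single-column PK constraint.
- value: no UNIQUE or single-column PK constraint.
- name: no UNIQUE or single-column PK constraint.
- battery: no UNIQUE or single-column PK constraint.
- user_id: no UNIQUE or single-column PK constraint.
- mac: no UNIQUE or single-column PK constraint.

threshold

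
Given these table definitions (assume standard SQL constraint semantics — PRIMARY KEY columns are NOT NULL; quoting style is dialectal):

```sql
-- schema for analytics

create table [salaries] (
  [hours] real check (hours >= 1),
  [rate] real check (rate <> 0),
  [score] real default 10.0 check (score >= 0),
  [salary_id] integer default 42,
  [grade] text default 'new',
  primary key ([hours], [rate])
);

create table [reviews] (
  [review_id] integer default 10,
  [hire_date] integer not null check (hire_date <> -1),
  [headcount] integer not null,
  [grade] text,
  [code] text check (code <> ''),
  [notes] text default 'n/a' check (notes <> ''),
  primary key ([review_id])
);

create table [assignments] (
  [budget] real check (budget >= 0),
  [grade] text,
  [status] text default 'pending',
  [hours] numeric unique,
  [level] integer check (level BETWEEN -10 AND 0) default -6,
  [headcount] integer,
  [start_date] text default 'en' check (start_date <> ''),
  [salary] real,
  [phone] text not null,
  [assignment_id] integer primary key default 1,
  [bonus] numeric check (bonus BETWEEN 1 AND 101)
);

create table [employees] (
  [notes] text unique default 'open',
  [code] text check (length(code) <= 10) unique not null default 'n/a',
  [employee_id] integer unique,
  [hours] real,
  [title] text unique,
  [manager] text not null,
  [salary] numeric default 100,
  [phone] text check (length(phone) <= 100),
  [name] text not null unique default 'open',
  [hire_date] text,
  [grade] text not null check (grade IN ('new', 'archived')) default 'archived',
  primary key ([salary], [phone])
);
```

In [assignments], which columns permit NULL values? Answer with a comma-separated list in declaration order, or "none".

- budget: CHECK does not forbid NULL (a CHECK constraint passes when its expression is NULL) → nullable.
- grade: no NOT NULL constraint applies → nullable.
- status: DEFAULT only fills an omitted column; an explicit NULL is still allowed → nullable.
- hours: UNIQUE does not imply NOT NULL → nullable.
- level: CHECK does not forbid NULL (a CHECK constraint passes when its expression is NULL) → nullable.
- headcount: no NOT NULL constraint applies → nullable.
- start_date: CHECK does not forbid NULL (a CHECK constraint passes when its expression is NULL) → nullable.
- salary: no NOT NULL constraint applies → nullable.
- phone: declared NOT NULL → not nullable.
- assignment_id: part of the PRIMARY KEY, which implies NOT NULL → not nullable.
- bonus: CHECK does not forbid NULL (a CHECK constraint passes when its expression is NULL) → nullable.

budget, grade, status, hours, level, headcount, start_date, salary, bonus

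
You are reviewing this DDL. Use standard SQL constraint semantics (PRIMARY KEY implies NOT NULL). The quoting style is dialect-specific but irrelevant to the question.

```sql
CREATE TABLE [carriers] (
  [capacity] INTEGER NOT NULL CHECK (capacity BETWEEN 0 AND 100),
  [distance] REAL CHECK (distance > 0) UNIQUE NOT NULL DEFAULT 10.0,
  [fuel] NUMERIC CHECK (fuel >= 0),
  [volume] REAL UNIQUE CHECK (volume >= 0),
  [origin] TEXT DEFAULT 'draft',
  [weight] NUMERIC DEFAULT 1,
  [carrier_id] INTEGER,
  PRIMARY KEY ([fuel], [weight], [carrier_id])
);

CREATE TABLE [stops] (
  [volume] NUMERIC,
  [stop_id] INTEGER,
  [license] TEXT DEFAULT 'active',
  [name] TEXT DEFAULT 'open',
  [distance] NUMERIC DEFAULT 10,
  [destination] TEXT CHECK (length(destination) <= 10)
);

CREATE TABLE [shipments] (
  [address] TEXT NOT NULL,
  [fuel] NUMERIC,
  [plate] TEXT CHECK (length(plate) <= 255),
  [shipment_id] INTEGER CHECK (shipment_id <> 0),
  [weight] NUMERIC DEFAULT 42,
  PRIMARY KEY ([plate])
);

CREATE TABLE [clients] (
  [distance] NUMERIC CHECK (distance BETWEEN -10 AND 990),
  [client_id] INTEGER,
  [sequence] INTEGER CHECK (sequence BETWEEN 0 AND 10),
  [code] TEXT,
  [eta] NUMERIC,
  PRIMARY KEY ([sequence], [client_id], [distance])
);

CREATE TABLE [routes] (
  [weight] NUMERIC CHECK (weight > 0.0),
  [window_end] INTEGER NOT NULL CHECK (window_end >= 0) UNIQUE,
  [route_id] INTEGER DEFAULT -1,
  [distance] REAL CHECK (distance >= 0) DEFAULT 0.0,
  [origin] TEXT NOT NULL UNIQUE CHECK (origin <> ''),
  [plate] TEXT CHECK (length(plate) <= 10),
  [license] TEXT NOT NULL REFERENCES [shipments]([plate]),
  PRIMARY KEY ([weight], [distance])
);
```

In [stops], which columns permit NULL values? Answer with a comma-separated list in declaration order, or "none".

- volume: no NOT NULL constraint applies → nullable.
- stop_id: no NOT NULL constraint applies → nullable.
- license: DEFAULT only fills an omitted column; an explicit NULL is still allowed → nullable.
- name: DEFAULT only fills an omitted column; an explicit NULL is still allowed → nullable.
- distance: DEFAULT only fills an omitted column; an explicit NULL is still allowed → nullable.
- destination: CHECK does not forbid NULL (a CHECK constraint passes when its expression is NULL) → nullable.

volume, stop_id, license, name, distance, destination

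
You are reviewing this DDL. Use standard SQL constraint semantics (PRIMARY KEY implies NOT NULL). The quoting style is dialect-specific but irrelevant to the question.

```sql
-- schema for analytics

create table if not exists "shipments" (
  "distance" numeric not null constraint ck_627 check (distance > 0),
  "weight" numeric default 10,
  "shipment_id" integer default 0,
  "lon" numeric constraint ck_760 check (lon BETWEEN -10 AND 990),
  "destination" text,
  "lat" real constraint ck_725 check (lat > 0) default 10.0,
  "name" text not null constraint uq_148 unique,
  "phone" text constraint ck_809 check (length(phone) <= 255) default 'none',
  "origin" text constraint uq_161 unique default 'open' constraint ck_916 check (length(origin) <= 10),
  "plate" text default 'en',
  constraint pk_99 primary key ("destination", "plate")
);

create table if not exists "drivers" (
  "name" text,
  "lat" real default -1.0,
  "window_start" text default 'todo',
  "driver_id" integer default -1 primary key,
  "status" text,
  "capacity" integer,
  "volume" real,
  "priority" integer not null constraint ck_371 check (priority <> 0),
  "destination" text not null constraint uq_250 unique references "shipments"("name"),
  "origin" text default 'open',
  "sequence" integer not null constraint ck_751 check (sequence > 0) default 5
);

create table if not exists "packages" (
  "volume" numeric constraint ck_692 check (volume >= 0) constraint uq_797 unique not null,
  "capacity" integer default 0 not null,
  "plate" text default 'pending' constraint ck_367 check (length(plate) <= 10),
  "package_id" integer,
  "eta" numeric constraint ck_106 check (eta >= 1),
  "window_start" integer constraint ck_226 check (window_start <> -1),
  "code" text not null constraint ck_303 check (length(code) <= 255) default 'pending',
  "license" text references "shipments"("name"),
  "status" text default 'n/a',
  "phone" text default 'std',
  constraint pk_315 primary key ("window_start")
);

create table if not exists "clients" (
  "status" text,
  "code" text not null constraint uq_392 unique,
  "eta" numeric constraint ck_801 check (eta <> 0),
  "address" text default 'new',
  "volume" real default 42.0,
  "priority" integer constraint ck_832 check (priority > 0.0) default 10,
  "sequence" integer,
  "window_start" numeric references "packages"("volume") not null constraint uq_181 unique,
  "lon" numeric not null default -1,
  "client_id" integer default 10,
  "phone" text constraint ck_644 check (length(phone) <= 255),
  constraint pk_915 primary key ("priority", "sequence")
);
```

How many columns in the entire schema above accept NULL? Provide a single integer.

25

shipments: 6 nullable (weight, shipment_id, lon, lat, phone, origin — PK (destination, plate) and explicit NOT NULL columns excluded).
drivers: 7 nullable (name, lat, window_start, status, capacity, volume, origin — PK (driver_id) and explicit NOT NULL columns excluded).
packages: 6 nullable (plate, package_id, eta, license, status, phone — PK (window_start) and explicit NOT NULL columns excluded).
clients: 6 nullable (status, eta, address, volume, client_id, phone — PK (priority, sequence) and explicit NOT NULL columns excluded).
Total: 6 + 7 + 6 + 6 = 25.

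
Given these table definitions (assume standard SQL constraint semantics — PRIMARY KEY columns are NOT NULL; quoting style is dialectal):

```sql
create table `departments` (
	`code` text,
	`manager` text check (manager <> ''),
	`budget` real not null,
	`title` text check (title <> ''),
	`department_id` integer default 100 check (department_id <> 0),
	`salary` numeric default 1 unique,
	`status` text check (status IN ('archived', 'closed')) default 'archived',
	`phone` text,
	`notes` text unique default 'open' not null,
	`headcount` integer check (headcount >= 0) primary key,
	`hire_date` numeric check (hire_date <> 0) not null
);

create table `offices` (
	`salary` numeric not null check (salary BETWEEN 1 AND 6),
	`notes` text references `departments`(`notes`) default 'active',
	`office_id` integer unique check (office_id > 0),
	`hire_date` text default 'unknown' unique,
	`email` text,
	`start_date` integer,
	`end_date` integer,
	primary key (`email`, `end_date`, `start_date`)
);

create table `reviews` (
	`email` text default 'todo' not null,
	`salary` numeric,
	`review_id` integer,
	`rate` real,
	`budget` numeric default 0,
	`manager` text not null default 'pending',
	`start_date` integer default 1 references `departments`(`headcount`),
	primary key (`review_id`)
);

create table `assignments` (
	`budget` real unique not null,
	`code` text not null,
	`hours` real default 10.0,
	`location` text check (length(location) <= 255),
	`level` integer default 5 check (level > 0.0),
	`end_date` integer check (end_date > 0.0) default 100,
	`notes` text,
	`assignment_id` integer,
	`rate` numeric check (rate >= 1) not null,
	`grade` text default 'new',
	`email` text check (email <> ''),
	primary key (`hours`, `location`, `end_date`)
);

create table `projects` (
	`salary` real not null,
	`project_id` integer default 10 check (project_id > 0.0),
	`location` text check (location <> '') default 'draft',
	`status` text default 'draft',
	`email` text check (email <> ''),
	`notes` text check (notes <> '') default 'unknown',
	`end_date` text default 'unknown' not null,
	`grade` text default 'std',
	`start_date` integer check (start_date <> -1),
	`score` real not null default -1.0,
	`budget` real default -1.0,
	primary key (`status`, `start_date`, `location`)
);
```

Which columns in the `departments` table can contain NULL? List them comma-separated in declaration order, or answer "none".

- code: no NOT NULL constraint applies → nullable.
- manager: CHECK does not forbid NULL (a CHECK constraint passes when its expression is NULL) → nullable.
- budget: declared NOT NULL → not nullable.
- title: CHECK does not forbid NULL (a CHECK constraint passes when its expression is NULL) → nullable.
- department_id: CHECK does not forbid NULL (a CHECK constraint passes when its expression is NULL) → nullable.
- salary: UNIQUE does not imply NOT NULL → nullable.
- status: CHECK does not forbid NULL (a CHECK constraint passes when its expression is NULL) → nullable.
- phone: no NOT NULL constraint applies → nullable.
- notes: declared NOT NULL → not nullable.
- headcount: part of the PRIMARY KEY, which implies NOT NULL → not nullable.
- hire_date: declared NOT NULL → not nullable.

code, manager, title, department_id, salary, status, phone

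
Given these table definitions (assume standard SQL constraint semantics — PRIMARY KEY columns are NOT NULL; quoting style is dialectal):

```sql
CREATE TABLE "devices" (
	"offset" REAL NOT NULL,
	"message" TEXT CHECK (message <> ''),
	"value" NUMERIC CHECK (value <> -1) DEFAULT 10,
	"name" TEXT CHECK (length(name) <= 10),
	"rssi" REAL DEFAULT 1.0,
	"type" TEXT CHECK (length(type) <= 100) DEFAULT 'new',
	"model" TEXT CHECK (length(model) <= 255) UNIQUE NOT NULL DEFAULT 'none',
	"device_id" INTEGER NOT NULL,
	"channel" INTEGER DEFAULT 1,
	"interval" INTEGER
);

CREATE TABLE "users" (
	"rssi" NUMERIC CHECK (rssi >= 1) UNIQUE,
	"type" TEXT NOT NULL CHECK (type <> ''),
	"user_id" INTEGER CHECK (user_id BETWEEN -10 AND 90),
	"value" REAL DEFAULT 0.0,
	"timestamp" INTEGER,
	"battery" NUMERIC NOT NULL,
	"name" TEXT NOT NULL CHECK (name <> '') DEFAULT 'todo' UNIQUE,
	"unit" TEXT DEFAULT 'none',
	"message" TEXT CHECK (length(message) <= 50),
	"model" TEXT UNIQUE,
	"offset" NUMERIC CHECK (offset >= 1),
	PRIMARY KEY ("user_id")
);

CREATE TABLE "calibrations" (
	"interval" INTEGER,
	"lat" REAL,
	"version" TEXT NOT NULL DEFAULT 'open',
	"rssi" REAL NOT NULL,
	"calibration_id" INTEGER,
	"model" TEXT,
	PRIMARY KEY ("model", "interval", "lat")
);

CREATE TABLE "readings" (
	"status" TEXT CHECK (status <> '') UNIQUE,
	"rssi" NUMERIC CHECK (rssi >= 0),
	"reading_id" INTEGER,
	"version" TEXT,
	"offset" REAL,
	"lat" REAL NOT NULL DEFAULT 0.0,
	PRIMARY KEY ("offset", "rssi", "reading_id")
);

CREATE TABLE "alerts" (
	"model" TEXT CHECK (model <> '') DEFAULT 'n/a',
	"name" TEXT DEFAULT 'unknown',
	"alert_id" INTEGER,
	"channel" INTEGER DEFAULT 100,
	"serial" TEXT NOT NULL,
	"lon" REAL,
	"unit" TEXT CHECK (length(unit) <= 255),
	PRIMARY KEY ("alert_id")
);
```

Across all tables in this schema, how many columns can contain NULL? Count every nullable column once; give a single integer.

22

devices: 7 nullable (message, value, name, rssi, type, channel, interval — PK none and explicit NOT NULL columns excluded).
users: 7 nullable (rssi, value, timestamp, unit, message, model, offset — PK (user_id) and explicit NOT NULL columns excluded).
calibrations: 1 nullable (calibration_id — PK (model, interval, lat) and explicit NOT NULL columns excluded).
readings: 2 nullable (status, version — PK (offset, rssi, reading_id) and explicit NOT NULL columns excluded).
alerts: 5 nullable (model, name, channel, lon, unit — PK (alert_id) and explicit NOT NULL columns excluded).
Total: 7 + 7 + 1 + 2 + 5 = 22.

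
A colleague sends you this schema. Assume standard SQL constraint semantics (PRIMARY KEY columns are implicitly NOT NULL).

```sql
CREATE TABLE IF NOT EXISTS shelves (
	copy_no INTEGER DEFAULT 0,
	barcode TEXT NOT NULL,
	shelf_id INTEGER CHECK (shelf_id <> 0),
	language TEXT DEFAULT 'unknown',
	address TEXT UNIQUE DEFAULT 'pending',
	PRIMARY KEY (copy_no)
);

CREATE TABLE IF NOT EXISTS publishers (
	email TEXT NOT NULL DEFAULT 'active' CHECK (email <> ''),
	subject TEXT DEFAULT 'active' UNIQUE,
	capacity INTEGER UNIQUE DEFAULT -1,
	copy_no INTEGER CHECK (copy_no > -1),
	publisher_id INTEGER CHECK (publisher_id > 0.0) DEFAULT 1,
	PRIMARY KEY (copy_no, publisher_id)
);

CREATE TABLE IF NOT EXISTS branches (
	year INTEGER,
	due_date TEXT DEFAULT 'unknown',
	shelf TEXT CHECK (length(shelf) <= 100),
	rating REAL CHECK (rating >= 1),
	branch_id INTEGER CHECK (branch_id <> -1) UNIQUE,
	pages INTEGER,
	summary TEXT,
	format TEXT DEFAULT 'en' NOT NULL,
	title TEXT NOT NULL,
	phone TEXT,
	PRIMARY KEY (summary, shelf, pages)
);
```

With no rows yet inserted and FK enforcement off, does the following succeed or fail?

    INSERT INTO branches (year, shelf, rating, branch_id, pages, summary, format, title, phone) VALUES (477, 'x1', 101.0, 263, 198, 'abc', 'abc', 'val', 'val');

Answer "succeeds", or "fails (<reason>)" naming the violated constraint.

succeeds

NOT NULL columns: format is supplied; pages is supplied; shelf is supplied; summary is supplied; title is supplied.
CHECK constraints: 'x1' satisfies (length(shelf) <= 100); 101.0 satisfies (rating >= 1); 263 satisfies (branch_id <> -1).
No constraint is violated.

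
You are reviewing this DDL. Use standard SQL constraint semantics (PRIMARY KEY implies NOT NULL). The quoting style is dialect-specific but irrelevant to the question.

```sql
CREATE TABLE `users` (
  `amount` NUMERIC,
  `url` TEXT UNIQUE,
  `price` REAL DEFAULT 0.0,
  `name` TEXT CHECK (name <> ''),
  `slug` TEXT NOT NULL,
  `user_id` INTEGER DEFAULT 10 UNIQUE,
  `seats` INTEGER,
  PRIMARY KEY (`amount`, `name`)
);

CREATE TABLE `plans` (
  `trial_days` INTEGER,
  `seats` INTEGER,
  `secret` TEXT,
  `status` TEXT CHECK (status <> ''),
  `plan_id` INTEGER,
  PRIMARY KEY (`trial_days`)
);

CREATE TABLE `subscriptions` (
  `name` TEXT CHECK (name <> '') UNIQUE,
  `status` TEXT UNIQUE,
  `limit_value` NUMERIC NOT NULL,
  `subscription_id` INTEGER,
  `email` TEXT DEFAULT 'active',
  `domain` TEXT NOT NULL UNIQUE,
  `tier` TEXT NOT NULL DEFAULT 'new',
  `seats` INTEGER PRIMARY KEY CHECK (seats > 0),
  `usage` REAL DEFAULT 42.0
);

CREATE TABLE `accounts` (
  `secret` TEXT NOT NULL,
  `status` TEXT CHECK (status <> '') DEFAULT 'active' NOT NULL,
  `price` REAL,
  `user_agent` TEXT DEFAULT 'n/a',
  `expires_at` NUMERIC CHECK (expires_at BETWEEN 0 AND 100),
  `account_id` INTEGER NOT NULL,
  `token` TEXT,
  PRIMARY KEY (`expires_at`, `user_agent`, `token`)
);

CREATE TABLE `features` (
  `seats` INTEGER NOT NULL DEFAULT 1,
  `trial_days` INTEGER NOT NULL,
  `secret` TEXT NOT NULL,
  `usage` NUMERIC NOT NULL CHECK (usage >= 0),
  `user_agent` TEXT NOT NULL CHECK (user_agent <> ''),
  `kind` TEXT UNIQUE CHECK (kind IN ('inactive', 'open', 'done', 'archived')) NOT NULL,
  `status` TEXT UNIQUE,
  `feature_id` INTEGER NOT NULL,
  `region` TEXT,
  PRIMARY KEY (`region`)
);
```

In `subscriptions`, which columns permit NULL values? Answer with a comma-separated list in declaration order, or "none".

- name: CHECK does not forbid NULL (a CHECK constraint passes when its expression is NULL) → nullable.
- status: UNIQUE does not imply NOT NULL → nullable.
- limit_value: declared NOT NULL → not nullable.
- subscription_id: no NOT NULL constraint applies → nullable.
- email: DEFAULT only fills an omitted column; an explicit NULL is still allowed → nullable.
- domain: declared NOT NULL → not nullable.
- tier: declared NOT NULL → not nullable.
- seats: part of the PRIMARY KEY, which implies NOT NULL → not nullable.
- usage: DEFAULT only fills an omitted column; an explicit NULL is still allowed → nullable.

name, status, subscription_id, email, usage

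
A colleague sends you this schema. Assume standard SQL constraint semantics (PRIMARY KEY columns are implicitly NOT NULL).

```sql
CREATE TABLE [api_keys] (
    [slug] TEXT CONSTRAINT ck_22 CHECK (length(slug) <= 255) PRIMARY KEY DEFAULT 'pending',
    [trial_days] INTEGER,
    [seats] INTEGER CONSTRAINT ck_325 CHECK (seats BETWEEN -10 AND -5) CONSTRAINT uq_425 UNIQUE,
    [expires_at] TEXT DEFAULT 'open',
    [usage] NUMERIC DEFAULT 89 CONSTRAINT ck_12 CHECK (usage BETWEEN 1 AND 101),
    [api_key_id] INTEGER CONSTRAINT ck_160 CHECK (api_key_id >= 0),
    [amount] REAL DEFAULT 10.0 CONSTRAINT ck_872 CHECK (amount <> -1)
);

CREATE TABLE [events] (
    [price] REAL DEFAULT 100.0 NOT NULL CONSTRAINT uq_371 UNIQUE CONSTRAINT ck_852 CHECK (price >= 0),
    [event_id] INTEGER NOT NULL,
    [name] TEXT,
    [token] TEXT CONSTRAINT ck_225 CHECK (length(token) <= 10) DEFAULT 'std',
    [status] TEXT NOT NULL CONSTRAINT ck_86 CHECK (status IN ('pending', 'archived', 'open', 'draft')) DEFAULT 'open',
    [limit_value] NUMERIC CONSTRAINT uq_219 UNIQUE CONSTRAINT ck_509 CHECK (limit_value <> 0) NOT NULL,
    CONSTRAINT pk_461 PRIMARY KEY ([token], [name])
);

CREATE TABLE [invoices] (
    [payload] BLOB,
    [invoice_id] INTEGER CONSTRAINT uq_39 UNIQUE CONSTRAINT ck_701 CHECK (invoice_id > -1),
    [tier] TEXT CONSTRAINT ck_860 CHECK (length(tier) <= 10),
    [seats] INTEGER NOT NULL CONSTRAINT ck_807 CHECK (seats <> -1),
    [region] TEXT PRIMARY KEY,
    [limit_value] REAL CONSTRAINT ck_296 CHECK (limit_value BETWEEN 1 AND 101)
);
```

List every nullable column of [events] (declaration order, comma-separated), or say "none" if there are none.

- price: declared NOT NULL → not nullable.
- event_id: declared NOT NULL → not nullable.
- name: part of the PRIMARY KEY, which implies NOT NULL → not nullable.
- token: part of the PRIMARY KEY, which implies NOT NULL → not nullable.
- status: declared NOT NULL → not nullable.
- limit_value: declared NOT NULL → not nullable.

none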